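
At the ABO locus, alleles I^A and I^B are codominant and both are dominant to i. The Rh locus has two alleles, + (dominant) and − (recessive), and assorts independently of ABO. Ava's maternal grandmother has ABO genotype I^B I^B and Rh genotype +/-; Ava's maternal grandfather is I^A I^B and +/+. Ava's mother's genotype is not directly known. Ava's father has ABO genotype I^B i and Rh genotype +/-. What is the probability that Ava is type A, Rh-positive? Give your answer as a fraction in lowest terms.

Ava's mother's ABO genotype from I^B I^B × I^A I^B: 1/2 I^A I^B, 1/2 I^B I^B.
Crossing each possibility with the father I^B i and summing P(type A): 1/2·1/4 + 1/2·0 = 1/8.
Similarly for Rh via the mother's Rh distribution: P(Rh+) = 7/8.
Independent loci: 1/8 × 7/8 = 7/64.

7/64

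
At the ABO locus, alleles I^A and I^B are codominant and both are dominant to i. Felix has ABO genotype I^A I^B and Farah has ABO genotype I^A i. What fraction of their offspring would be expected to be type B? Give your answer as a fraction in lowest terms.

ABO cross I^A I^B × I^A i → offspring phenotypes: 1/2 A, 1/4 B, 1/4 AB.
So P(type B) = 1/4.

1/4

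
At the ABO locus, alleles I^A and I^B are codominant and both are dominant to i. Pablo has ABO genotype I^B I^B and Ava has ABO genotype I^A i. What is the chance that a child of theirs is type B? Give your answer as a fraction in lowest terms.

1/2

ABO cross I^B I^B × I^A i → offspring phenotypes: 1/2 B, 1/2 AB.
So P(type B) = 1/2.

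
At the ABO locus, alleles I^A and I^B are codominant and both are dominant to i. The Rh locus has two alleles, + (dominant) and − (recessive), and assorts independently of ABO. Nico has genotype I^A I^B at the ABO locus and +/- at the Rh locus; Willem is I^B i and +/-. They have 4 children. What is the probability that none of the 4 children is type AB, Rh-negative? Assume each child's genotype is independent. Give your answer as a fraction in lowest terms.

ABO cross I^A I^B × I^B i → 1/4 A, 1/2 B, 1/4 AB.
Rh cross +/- × +/- → 3/4 Rh+, 1/4 Rh-; so P(type AB, Rh-negative) = 1/4 × 1/4 = 1/16 per child.
P(not type AB, Rh-negative) = 15/16 for one child; (15/16)^4 = 50625/65536.

50625/65536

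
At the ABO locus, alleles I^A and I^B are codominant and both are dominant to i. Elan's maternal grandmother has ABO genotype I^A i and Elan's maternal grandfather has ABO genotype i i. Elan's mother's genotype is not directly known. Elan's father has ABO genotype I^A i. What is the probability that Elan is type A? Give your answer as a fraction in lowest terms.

5/8

Elan's mother's ABO genotype from I^A i × i i: 1/2 I^A i, 1/2 i i.
Crossing each possibility with the father I^A i and summing P(type A): 1/2·3/4 + 1/2·1/2 = 5/8.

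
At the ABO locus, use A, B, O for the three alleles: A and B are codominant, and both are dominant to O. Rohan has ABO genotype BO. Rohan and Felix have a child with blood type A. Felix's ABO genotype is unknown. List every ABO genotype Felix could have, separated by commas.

For each candidate genotype of Felix, check whether crossing it with BO can produce every observed child phenotype.
  AA → possible child types {A, AB} ✓
  AB → possible child types {A, B, AB} ✓
  AO → possible child types {O, A, B, AB} ✓
  BB → possible child types {B} ✗
  BO → possible child types {O, B} ✗
  OO → possible child types {O, B} ✗

AA, AB, AO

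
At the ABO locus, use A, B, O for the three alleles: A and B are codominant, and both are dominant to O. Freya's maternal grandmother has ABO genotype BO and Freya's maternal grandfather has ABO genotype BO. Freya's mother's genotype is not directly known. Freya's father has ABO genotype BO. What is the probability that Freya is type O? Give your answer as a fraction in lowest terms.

Freya's mother's ABO genotype from BO × BO: 1/4 BB, 1/2 BO, 1/4 OO.
Crossing each possibility with the father BO and summing P(type O): 1/4·0 + 1/2·1/4 + 1/4·1/2 = 1/4.

1/4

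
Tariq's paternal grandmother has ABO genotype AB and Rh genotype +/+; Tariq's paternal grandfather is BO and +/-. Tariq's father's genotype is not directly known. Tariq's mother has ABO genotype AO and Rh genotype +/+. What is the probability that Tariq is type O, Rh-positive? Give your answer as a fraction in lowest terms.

Tariq's father's ABO genotype from AB × BO: 1/4 AB, 1/4 AO, 1/4 BB, 1/4 BO.
Crossing each possibility with the mother AO and summing P(type O): 1/4·0 + 1/4·1/4 + 1/4·0 + 1/4·1/4 = 1/8.
Similarly for Rh via the father's Rh distribution: P(Rh+) = 1.
Independent loci: 1/8 × 1 = 1/8.

1/8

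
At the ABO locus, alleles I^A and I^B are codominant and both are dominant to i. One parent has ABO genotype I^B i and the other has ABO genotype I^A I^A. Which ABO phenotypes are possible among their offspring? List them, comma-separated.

A, AB

Gametes from I^B i × I^A I^A give offspring ABO genotypes I^A I^B, I^A i, i.e. phenotypes A, AB.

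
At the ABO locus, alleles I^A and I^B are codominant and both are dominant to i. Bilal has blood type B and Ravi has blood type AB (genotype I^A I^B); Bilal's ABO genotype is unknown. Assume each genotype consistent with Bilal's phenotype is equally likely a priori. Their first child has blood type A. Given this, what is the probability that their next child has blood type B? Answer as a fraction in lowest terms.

1/2

Possible genotypes: Bilal ∈ {I^B I^B, I^B i}; Ravi ∈ {I^A I^B}.
Weight each parental genotype pair by prior × P(type-A child):
  I^B i × I^A I^B: posterior weight 1; P(next child type B) = 1/2.
Weighted sum = 1/2.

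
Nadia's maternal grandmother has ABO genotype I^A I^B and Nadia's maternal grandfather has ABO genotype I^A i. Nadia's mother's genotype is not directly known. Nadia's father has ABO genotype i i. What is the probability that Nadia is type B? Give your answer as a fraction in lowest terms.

1/4

Nadia's mother's ABO genotype from I^A I^B × I^A i: 1/4 I^A I^A, 1/4 I^A I^B, 1/4 I^A i, 1/4 I^B i.
Crossing each possibility with the father i i and summing P(type B): 1/4·0 + 1/4·1/2 + 1/4·0 + 1/4·1/2 = 1/4.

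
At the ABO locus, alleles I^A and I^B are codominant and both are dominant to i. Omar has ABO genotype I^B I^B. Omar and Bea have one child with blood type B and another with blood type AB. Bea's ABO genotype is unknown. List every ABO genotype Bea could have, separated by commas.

For each candidate genotype of Bea, check whether crossing it with I^B I^B can produce every observed child phenotype.
  I^A I^A → possible child types {AB} ✗
  I^A I^B → possible child types {B, AB} ✓
  I^A i → possible child types {B, AB} ✓
  I^B I^B → possible child types {B} ✗
  I^B i → possible child types {B} ✗
  i i → possible child types {B} ✗

I^A I^B, I^A i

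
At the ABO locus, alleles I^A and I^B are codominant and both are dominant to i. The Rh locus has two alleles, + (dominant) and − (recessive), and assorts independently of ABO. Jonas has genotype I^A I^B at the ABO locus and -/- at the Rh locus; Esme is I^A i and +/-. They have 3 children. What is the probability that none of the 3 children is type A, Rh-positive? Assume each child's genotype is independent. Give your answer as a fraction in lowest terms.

ABO cross I^A I^B × I^A i → 1/2 A, 1/4 B, 1/4 AB.
Rh cross -/- × +/- → 1/2 Rh+, 1/2 Rh-; so P(type A, Rh-positive) = 1/2 × 1/2 = 1/4 per child.
P(not type A, Rh-positive) = 3/4 for one child; (3/4)^3 = 27/64.

27/64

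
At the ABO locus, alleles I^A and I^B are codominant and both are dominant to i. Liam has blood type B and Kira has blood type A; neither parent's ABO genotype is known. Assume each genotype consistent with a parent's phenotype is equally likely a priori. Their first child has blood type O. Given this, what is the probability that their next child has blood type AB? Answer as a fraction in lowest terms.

1/4

Possible genotypes: Liam ∈ {I^B I^B, I^B i}; Kira ∈ {I^A I^A, I^A i}.
Weight each parental genotype pair by prior × P(type-O child):
  I^B i × I^A i: posterior weight 1; P(next child type AB) = 1/4.
Weighted sum = 1/4.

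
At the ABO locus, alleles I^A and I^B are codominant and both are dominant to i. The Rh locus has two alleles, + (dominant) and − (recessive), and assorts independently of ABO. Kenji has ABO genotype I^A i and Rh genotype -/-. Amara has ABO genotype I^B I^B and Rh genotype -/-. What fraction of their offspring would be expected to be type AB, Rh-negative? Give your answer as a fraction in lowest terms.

1/2

ABO cross I^A i × I^B I^B → offspring phenotypes: 1/2 B, 1/2 AB.
Rh cross -/- × -/- → 1 Rh-.
Independent loci: P(type AB, Rh-negative) = 1/2 × 1 = 1/2.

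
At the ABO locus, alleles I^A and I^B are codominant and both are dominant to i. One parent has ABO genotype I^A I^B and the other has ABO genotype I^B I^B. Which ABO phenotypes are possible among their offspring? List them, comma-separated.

B, AB

Gametes from I^A I^B × I^B I^B give offspring ABO genotypes I^A I^B, I^B I^B, i.e. phenotypes B, AB.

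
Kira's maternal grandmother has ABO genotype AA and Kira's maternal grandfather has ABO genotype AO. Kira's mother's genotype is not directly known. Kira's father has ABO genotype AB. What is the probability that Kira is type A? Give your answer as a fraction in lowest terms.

1/2

Kira's mother's ABO genotype from AA × AO: 1/2 AA, 1/2 AO.
Crossing each possibility with the father AB and summing P(type A): 1/2·1/2 + 1/2·1/2 = 1/2.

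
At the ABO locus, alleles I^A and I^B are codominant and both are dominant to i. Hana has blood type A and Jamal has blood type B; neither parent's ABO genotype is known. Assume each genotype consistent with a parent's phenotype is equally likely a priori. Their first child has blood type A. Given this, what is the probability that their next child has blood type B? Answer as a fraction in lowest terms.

1/12

Possible genotypes: Hana ∈ {I^A I^A, I^A i}; Jamal ∈ {I^B I^B, I^B i}.
Weight each parental genotype pair by prior × P(type-A child):
  I^A I^A × I^B i: posterior weight 2/3; P(next child type B) = 0.
  I^A i × I^B i: posterior weight 1/3; P(next child type B) = 1/4.
Weighted sum = 1/12.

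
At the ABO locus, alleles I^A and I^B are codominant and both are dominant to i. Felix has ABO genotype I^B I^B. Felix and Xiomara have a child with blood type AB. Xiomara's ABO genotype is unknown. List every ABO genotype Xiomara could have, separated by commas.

For each candidate genotype of Xiomara, check whether crossing it with I^B I^B can produce every observed child phenotype.
  I^A I^A → possible child types {AB} ✓
  I^A I^B → possible child types {B, AB} ✓
  I^A i → possible child types {B, AB} ✓
  I^B I^B → possible child types {B} ✗
  I^B i → possible child types {B} ✗
  i i → possible child types {B} ✗

I^A I^A, I^A I^B, I^A i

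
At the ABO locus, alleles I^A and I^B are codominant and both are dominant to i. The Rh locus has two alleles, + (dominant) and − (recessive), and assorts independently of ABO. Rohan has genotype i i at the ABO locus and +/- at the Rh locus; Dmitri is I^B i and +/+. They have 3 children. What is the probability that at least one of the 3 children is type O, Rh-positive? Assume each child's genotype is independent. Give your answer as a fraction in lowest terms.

7/8

ABO cross i i × I^B i → 1/2 O, 1/2 B.
Rh cross +/- × +/+ → 1 Rh+; so P(type O, Rh-positive) = 1/2 × 1 = 1/2 per child.
P(none) = (1/2)^3 = 1/8; P(at least one) = 1 − 1/8 = 7/8.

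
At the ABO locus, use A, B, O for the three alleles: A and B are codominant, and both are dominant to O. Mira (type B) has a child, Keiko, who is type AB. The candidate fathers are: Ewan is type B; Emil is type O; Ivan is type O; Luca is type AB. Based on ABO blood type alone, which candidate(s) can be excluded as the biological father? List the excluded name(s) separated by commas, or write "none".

Ewan, Emil, Ivan

A candidate is excluded only if no genotype consistent with his phenotype could produce a type AB child with a type B mother.
Ewan (type B): no genotype consistent with that phenotype can produce a type-AB child with a type-B mother.
Emil (type O): no genotype consistent with that phenotype can produce a type-AB child with a type-B mother.
Ivan (type O): no genotype consistent with that phenotype can produce a type-AB child with a type-B mother.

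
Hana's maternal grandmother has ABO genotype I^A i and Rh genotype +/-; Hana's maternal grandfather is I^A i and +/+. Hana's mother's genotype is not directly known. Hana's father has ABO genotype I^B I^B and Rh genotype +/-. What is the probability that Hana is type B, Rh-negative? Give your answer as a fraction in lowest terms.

1/16

Hana's mother's ABO genotype from I^A i × I^A i: 1/4 I^A I^A, 1/2 I^A i, 1/4 i i.
Crossing each possibility with the father I^B I^B and summing P(type B): 1/4·0 + 1/2·1/2 + 1/4·1 = 1/2.
Similarly for Rh via the mother's Rh distribution: P(Rh-) = 1/8.
Independent loci: 1/2 × 1/8 = 1/16.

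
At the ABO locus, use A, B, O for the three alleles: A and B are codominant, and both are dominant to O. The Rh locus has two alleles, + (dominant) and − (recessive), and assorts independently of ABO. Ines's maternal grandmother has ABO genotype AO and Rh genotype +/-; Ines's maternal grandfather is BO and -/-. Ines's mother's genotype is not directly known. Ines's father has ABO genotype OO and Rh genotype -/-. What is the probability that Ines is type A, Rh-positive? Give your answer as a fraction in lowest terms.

Ines's mother's ABO genotype from AO × BO: 1/4 AB, 1/4 AO, 1/4 BO, 1/4 OO.
Crossing each possibility with the father OO and summing P(type A): 1/4·1/2 + 1/4·1/2 + 1/4·0 + 1/4·0 = 1/4.
Similarly for Rh via the mother's Rh distribution: P(Rh+) = 1/4.
Independent loci: 1/4 × 1/4 = 1/16.

1/16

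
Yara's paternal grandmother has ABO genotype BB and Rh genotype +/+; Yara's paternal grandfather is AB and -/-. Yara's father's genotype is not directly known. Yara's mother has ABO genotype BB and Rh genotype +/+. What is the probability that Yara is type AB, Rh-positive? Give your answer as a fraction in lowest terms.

1/4

Yara's father's ABO genotype from BB × AB: 1/2 AB, 1/2 BB.
Crossing each possibility with the mother BB and summing P(type AB): 1/2·1/2 + 1/2·0 = 1/4.
Similarly for Rh via the father's Rh distribution: P(Rh+) = 1.
Independent loci: 1/4 × 1 = 1/4.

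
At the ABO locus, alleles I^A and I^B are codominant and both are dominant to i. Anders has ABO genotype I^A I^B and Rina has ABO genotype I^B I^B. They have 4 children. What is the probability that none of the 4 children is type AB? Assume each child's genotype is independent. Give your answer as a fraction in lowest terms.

1/16

ABO cross I^A I^B × I^B I^B → 1/2 B, 1/2 AB.
So P(type AB) = 1/2 per child.
P(not type AB) = 1/2 for one child; (1/2)^4 = 1/16.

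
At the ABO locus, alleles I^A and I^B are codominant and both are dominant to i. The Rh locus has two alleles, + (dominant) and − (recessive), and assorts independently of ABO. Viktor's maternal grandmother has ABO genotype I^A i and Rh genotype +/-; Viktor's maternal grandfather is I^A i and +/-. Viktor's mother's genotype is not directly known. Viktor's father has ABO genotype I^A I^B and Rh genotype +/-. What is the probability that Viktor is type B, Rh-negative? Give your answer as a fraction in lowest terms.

1/16

Viktor's mother's ABO genotype from I^A i × I^A i: 1/4 I^A I^A, 1/2 I^A i, 1/4 i i.
Crossing each possibility with the father I^A I^B and summing P(type B): 1/4·0 + 1/2·1/4 + 1/4·1/2 = 1/4.
Similarly for Rh via the mother's Rh distribution: P(Rh-) = 1/4.
Independent loci: 1/4 × 1/4 = 1/16.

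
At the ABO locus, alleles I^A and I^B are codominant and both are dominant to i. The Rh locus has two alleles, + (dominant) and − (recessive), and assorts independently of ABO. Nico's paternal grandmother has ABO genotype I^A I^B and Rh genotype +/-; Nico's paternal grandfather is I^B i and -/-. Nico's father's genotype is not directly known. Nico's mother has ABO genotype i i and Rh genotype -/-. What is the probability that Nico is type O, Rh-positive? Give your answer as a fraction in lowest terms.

Nico's father's ABO genotype from I^A I^B × I^B i: 1/4 I^A I^B, 1/4 I^A i, 1/4 I^B I^B, 1/4 I^B i.
Crossing each possibility with the mother i i and summing P(type O): 1/4·0 + 1/4·1/2 + 1/4·0 + 1/4·1/2 = 1/4.
Similarly for Rh via the father's Rh distribution: P(Rh+) = 1/4.
Independent loci: 1/4 × 1/4 = 1/16.

1/16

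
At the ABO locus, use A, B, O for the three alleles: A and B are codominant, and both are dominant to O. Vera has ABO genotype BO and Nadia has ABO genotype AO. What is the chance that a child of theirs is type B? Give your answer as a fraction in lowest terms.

ABO cross BO × AO → offspring phenotypes: 1/4 O, 1/4 A, 1/4 B, 1/4 AB.
So P(type B) = 1/4.

1/4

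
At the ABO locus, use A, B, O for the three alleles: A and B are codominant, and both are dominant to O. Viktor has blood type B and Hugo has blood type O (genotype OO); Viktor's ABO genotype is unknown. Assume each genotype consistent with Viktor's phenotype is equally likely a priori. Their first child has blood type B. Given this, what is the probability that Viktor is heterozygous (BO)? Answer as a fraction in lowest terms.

Possible genotypes: Viktor ∈ {BB, BO}; Hugo ∈ {OO}.
Weight each parental genotype pair by prior × P(type-B child):
  BB × OO: posterior weight 2/3.
  BO × OO: posterior weight 1/3.
Sum the posterior weight over pairs where Viktor is BO: 1/3.

1/3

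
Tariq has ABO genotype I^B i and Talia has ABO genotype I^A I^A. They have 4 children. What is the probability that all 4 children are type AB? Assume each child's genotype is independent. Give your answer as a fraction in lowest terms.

ABO cross I^B i × I^A I^A → 1/2 A, 1/2 AB.
So P(type AB) = 1/2 per child.
All 4 independent: (1/2)^4 = 1/16.

1/16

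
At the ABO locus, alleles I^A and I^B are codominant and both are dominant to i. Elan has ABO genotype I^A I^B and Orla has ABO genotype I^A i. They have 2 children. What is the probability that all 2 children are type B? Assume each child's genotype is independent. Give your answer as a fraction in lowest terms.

1/16

ABO cross I^A I^B × I^A i → 1/2 A, 1/4 B, 1/4 AB.
So P(type B) = 1/4 per child.
All 2 independent: (1/4)^2 = 1/16.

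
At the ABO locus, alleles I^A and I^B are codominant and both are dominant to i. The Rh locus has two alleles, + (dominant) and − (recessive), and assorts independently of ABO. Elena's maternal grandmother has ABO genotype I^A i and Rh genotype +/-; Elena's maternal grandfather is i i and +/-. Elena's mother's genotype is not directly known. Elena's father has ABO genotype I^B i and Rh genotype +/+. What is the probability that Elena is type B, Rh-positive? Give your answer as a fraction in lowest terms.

Elena's mother's ABO genotype from I^A i × i i: 1/2 I^A i, 1/2 i i.
Crossing each possibility with the father I^B i and summing P(type B): 1/2·1/4 + 1/2·1/2 = 3/8.
Similarly for Rh via the mother's Rh distribution: P(Rh+) = 1.
Independent loci: 3/8 × 1 = 3/8.

3/8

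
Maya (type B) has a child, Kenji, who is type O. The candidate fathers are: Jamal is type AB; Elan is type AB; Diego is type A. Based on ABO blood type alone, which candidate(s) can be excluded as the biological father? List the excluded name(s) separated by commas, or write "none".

Jamal, Elan

A candidate is excluded only if no genotype consistent with his phenotype could produce a type O child with a type B mother.
Jamal (type AB): no genotype consistent with that phenotype can produce a type-O child with a type-B mother.
Elan (type AB): no genotype consistent with that phenotype can produce a type-O child with a type-B mother.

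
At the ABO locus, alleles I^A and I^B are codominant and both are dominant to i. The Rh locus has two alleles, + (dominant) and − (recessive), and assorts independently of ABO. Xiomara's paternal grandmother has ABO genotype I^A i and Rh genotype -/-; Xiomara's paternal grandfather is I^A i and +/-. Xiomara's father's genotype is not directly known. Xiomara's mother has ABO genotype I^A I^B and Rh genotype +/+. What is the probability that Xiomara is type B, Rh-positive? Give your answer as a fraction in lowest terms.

Xiomara's father's ABO genotype from I^A i × I^A i: 1/4 I^A I^A, 1/2 I^A i, 1/4 i i.
Crossing each possibility with the mother I^A I^B and summing P(type B): 1/4·0 + 1/2·1/4 + 1/4·1/2 = 1/4.
Similarly for Rh via the father's Rh distribution: P(Rh+) = 1.
Independent loci: 1/4 × 1 = 1/4.

1/4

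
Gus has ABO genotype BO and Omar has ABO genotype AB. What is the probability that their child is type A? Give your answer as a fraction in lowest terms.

1/4

ABO cross BO × AB → offspring phenotypes: 1/4 A, 1/2 B, 1/4 AB.
So P(type A) = 1/4.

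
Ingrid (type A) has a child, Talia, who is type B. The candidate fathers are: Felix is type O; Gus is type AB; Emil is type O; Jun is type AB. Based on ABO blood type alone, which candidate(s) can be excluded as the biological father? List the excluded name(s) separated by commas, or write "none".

Felix, Emil

A candidate is excluded only if no genotype consistent with his phenotype could produce a type B child with a type A mother.
Felix (type O): no genotype consistent with that phenotype can produce a type-B child with a type-A mother.
Emil (type O): no genotype consistent with that phenotype can produce a type-B child with a type-A mother.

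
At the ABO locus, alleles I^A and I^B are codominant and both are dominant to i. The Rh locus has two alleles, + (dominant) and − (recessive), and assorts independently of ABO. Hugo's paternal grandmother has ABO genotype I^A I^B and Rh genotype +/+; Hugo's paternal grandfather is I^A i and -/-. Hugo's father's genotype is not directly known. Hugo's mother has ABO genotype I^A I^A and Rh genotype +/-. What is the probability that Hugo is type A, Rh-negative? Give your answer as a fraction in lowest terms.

Hugo's father's ABO genotype from I^A I^B × I^A i: 1/4 I^A I^A, 1/4 I^A I^B, 1/4 I^A i, 1/4 I^B i.
Crossing each possibility with the mother I^A I^A and summing P(type A): 1/4·1 + 1/4·1/2 + 1/4·1 + 1/4·1/2 = 3/4.
Similarly for Rh via the father's Rh distribution: P(Rh-) = 1/4.
Independent loci: 3/4 × 1/4 = 3/16.

3/16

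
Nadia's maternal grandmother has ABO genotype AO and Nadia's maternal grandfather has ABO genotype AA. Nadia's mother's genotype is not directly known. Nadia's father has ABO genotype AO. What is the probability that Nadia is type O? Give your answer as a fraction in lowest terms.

Nadia's mother's ABO genotype from AO × AA: 1/2 AA, 1/2 AO.
Crossing each possibility with the father AO and summing P(type O): 1/2·0 + 1/2·1/4 = 1/8.

1/8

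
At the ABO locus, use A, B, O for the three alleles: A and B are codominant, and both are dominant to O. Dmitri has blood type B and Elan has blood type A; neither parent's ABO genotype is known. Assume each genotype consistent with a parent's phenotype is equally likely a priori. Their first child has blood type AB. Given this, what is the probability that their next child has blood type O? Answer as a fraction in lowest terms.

Possible genotypes: Dmitri ∈ {BB, BO}; Elan ∈ {AA, AO}.
Weight each parental genotype pair by prior × P(type-AB child):
  BB × AA: posterior weight 4/9; P(next child type O) = 0.
  BB × AO: posterior weight 2/9; P(next child type O) = 0.
  BO × AA: posterior weight 2/9; P(next child type O) = 0.
  BO × AO: posterior weight 1/9; P(next child type O) = 1/4.
Weighted sum = 1/36.

1/36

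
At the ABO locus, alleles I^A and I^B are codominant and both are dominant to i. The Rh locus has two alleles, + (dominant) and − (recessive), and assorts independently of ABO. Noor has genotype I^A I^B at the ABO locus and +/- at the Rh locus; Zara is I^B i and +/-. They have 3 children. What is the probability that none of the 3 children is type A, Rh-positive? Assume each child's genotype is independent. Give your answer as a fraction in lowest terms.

2197/4096

ABO cross I^A I^B × I^B i → 1/4 A, 1/2 B, 1/4 AB.
Rh cross +/- × +/- → 3/4 Rh+, 1/4 Rh-; so P(type A, Rh-positive) = 1/4 × 3/4 = 3/16 per child.
P(not type A, Rh-positive) = 13/16 for one child; (13/16)^3 = 2197/4096.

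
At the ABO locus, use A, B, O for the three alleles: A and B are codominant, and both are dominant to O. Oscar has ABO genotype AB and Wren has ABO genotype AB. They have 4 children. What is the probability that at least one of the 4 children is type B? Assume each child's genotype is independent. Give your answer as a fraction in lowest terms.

175/256

ABO cross AB × AB → 1/4 A, 1/4 B, 1/2 AB.
So P(type B) = 1/4 per child.
P(none) = (3/4)^4 = 81/256; P(at least one) = 1 − 81/256 = 175/256.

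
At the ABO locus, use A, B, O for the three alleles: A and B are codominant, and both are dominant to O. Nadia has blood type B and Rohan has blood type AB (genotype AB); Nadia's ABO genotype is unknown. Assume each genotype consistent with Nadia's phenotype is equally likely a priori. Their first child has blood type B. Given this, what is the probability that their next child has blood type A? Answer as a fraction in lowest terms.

1/8

Possible genotypes: Nadia ∈ {BB, BO}; Rohan ∈ {AB}.
Weight each parental genotype pair by prior × P(type-B child):
  BB × AB: posterior weight 1/2; P(next child type A) = 0.
  BO × AB: posterior weight 1/2; P(next child type A) = 1/4.
Weighted sum = 1/8.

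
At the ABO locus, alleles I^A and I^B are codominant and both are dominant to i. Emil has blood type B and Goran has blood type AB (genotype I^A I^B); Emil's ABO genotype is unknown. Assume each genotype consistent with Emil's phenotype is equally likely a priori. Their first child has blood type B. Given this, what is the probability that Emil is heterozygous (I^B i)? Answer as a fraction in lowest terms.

Possible genotypes: Emil ∈ {I^B I^B, I^B i}; Goran ∈ {I^A I^B}.
Weight each parental genotype pair by prior × P(type-B child):
  I^B I^B × I^A I^B: posterior weight 1/2.
  I^B i × I^A I^B: posterior weight 1/2.
Sum the posterior weight over pairs where Emil is I^B i: 1/2.

1/2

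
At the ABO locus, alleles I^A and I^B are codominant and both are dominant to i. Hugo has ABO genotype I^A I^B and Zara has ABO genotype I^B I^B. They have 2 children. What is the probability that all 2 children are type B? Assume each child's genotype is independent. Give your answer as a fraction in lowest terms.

1/4

ABO cross I^A I^B × I^B I^B → 1/2 B, 1/2 AB.
So P(type B) = 1/2 per child.
All 2 independent: (1/2)^2 = 1/4.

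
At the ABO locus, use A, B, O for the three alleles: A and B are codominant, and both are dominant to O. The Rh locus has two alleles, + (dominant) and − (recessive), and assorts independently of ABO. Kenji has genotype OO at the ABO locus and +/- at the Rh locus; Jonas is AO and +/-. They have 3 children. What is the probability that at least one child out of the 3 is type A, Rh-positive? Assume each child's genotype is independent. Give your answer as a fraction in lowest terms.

ABO cross OO × AO → 1/2 O, 1/2 A.
Rh cross +/- × +/- → 3/4 Rh+, 1/4 Rh-; so P(type A, Rh-positive) = 1/2 × 3/4 = 3/8 per child.
P(none) = (5/8)^3 = 125/512; P(at least one) = 1 − 125/512 = 387/512.

387/512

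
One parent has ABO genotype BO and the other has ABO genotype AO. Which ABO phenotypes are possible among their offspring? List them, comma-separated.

Gametes from BO × AO give offspring ABO genotypes AB, AO, BO, OO, i.e. phenotypes O, A, B, AB.

O, A, B, AB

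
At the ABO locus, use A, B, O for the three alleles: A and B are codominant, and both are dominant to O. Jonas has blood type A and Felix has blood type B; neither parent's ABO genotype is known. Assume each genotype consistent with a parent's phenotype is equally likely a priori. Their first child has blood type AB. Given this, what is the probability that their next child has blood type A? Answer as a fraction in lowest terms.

Possible genotypes: Jonas ∈ {AA, AO}; Felix ∈ {BB, BO}.
Weight each parental genotype pair by prior × P(type-AB child):
  AA × BB: posterior weight 4/9; P(next child type A) = 0.
  AA × BO: posterior weight 2/9; P(next child type A) = 1/2.
  AO × BB: posterior weight 2/9; P(next child type A) = 0.
  AO × BO: posterior weight 1/9; P(next child type A) = 1/4.
Weighted sum = 5/36.

5/36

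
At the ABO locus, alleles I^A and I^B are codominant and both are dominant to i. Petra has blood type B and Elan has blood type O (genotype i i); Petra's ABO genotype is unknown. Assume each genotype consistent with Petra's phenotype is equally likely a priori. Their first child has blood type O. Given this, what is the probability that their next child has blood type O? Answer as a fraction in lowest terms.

Possible genotypes: Petra ∈ {I^B I^B, I^B i}; Elan ∈ {i i}.
Weight each parental genotype pair by prior × P(type-O child):
  I^B i × i i: posterior weight 1; P(next child type O) = 1/2.
Weighted sum = 1/2.

1/2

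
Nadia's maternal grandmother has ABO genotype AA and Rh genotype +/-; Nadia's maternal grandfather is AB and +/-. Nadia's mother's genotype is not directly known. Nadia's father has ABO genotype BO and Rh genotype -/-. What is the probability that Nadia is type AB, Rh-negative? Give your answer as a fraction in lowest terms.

3/16

Nadia's mother's ABO genotype from AA × AB: 1/2 AA, 1/2 AB.
Crossing each possibility with the father BO and summing P(type AB): 1/2·1/2 + 1/2·1/4 = 3/8.
Similarly for Rh via the mother's Rh distribution: P(Rh-) = 1/2.
Independent loci: 3/8 × 1/2 = 3/16.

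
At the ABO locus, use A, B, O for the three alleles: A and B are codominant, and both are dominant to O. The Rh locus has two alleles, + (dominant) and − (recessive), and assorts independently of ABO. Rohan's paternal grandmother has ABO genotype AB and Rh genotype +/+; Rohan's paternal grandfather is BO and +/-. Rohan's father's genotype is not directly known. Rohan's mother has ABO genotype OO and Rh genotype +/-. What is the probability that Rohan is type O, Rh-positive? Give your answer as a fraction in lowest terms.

Rohan's father's ABO genotype from AB × BO: 1/4 AB, 1/4 AO, 1/4 BB, 1/4 BO.
Crossing each possibility with the mother OO and summing P(type O): 1/4·0 + 1/4·1/2 + 1/4·0 + 1/4·1/2 = 1/4.
Similarly for Rh via the father's Rh distribution: P(Rh+) = 7/8.
Independent loci: 1/4 × 7/8 = 7/32.

7/32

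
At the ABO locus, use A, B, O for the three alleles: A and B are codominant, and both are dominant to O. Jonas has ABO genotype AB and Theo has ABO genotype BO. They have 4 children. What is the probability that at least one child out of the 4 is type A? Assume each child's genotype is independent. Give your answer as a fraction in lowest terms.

175/256

ABO cross AB × BO → 1/4 A, 1/2 B, 1/4 AB.
So P(type A) = 1/4 per child.
P(none) = (3/4)^4 = 81/256; P(at least one) = 1 − 81/256 = 175/256.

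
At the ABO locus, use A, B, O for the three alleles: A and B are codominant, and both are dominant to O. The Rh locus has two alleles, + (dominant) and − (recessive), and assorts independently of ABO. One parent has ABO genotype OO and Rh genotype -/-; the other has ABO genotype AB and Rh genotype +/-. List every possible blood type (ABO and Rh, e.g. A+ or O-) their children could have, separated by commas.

A+, A-, B+, B-

Gametes from OO × AB give offspring ABO genotypes AO, BO, i.e. phenotypes A, B.
Rh cross -/- × +/- → phenotypes Rh+, Rh-.
Combining independently: A+, A-, B+, B-.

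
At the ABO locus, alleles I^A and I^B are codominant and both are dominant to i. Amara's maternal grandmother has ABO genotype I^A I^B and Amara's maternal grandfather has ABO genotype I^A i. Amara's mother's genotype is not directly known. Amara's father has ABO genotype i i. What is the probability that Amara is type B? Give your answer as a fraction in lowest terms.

1/4

Amara's mother's ABO genotype from I^A I^B × I^A i: 1/4 I^A I^A, 1/4 I^A I^B, 1/4 I^A i, 1/4 I^B i.
Crossing each possibility with the father i i and summing P(type B): 1/4·0 + 1/4·1/2 + 1/4·0 + 1/4·1/2 = 1/4.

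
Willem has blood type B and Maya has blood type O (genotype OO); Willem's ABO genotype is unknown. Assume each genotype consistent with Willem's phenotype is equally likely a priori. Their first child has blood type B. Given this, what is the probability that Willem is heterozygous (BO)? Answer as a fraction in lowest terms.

1/3

Possible genotypes: Willem ∈ {BB, BO}; Maya ∈ {OO}.
Weight each parental genotype pair by prior × P(type-B child):
  BB × OO: posterior weight 2/3.
  BO × OO: posterior weight 1/3.
Sum the posterior weight over pairs where Willem is BO: 1/3.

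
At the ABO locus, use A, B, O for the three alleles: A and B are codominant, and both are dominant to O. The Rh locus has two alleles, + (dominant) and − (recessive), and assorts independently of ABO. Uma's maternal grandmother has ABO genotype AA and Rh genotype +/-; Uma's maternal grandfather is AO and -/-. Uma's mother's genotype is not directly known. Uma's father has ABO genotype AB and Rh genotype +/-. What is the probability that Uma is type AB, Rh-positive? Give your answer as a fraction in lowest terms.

15/64

Uma's mother's ABO genotype from AA × AO: 1/2 AA, 1/2 AO.
Crossing each possibility with the father AB and summing P(type AB): 1/2·1/2 + 1/2·1/4 = 3/8.
Similarly for Rh via the mother's Rh distribution: P(Rh+) = 5/8.
Independent loci: 3/8 × 5/8 = 15/64.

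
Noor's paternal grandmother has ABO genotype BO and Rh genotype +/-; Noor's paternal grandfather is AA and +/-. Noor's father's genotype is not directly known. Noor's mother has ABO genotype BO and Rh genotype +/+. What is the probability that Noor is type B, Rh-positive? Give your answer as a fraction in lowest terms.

Noor's father's ABO genotype from BO × AA: 1/2 AB, 1/2 AO.
Crossing each possibility with the mother BO and summing P(type B): 1/2·1/2 + 1/2·1/4 = 3/8.
Similarly for Rh via the father's Rh distribution: P(Rh+) = 1.
Independent loci: 3/8 × 1 = 3/8.

3/8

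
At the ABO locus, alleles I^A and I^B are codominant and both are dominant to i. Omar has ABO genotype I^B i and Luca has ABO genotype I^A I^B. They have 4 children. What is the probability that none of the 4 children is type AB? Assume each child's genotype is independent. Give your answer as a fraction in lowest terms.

ABO cross I^B i × I^A I^B → 1/4 A, 1/2 B, 1/4 AB.
So P(type AB) = 1/4 per child.
P(not type AB) = 3/4 for one child; (3/4)^4 = 81/256.

81/256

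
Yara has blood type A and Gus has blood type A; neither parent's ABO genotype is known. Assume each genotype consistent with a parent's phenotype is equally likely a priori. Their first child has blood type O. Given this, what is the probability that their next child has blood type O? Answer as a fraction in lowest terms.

1/4

Possible genotypes: Yara ∈ {AA, AO}; Gus ∈ {AA, AO}.
Weight each parental genotype pair by prior × P(type-O child):
  AO × AO: posterior weight 1; P(next child type O) = 1/4.
Weighted sum = 1/4.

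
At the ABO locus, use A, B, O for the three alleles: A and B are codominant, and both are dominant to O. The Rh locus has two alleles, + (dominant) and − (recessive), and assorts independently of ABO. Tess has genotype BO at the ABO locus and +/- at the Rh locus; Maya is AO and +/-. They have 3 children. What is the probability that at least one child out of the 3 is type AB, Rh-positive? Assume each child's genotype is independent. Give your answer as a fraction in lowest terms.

1899/4096

ABO cross BO × AO → 1/4 O, 1/4 A, 1/4 B, 1/4 AB.
Rh cross +/- × +/- → 3/4 Rh+, 1/4 Rh-; so P(type AB, Rh-positive) = 1/4 × 3/4 = 3/16 per child.
P(none) = (13/16)^3 = 2197/4096; P(at least one) = 1 − 2197/4096 = 1899/4096.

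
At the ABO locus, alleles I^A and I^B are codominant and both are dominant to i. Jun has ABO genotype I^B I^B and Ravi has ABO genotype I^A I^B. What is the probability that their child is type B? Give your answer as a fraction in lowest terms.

1/2

ABO cross I^B I^B × I^A I^B → offspring phenotypes: 1/2 B, 1/2 AB.
So P(type B) = 1/2.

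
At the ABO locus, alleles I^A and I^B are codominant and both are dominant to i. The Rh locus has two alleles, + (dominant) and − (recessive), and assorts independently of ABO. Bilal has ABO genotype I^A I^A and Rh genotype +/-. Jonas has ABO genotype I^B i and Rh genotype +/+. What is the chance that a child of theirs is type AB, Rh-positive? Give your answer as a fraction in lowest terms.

ABO cross I^A I^A × I^B i → offspring phenotypes: 1/2 A, 1/2 AB.
Rh cross +/- × +/+ → 1 Rh+.
Independent loci: P(type AB, Rh-positive) = 1/2 × 1 = 1/2.

1/2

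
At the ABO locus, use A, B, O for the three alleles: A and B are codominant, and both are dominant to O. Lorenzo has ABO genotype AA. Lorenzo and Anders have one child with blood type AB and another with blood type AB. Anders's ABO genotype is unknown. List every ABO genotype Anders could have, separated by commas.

AB, BB, BO

For each candidate genotype of Anders, check whether crossing it with AA can produce every observed child phenotype.
  AA → possible child types {A} ✗
  AB → possible child types {A, AB} ✓
  AO → possible child types {A} ✗
  BB → possible child types {AB} ✓
  BO → possible child types {A, AB} ✓
  OO → possible child types {A} ✗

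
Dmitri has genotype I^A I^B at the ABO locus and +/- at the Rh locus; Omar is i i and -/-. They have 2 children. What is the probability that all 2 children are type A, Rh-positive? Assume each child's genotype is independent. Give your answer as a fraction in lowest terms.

ABO cross I^A I^B × i i → 1/2 A, 1/2 B.
Rh cross +/- × -/- → 1/2 Rh+, 1/2 Rh-; so P(type A, Rh-positive) = 1/2 × 1/2 = 1/4 per child.
All 2 independent: (1/4)^2 = 1/16.

1/16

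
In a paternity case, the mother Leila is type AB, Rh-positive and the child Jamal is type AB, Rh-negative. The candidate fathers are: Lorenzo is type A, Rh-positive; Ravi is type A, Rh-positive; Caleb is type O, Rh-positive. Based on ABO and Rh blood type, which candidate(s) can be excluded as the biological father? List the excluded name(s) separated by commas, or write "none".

A candidate is excluded only if no genotype consistent with his phenotype could produce a type AB, Rh-negative child with a type AB, Rh-positive mother.
Caleb (type O, Rh+): no genotype consistent with that phenotype can produce a type-AB Rh- child with a type-AB mother.

Caleb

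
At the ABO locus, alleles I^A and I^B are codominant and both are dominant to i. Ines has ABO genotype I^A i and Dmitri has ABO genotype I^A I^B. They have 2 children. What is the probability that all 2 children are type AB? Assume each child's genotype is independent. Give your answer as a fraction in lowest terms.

ABO cross I^A i × I^A I^B → 1/2 A, 1/4 B, 1/4 AB.
So P(type AB) = 1/4 per child.
All 2 independent: (1/4)^2 = 1/16.

1/16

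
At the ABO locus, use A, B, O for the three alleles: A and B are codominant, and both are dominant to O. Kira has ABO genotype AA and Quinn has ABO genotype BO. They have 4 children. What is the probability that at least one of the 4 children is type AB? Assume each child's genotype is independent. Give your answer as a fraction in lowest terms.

15/16

ABO cross AA × BO → 1/2 A, 1/2 AB.
So P(type AB) = 1/2 per child.
P(none) = (1/2)^4 = 1/16; P(at least one) = 1 − 1/16 = 15/16.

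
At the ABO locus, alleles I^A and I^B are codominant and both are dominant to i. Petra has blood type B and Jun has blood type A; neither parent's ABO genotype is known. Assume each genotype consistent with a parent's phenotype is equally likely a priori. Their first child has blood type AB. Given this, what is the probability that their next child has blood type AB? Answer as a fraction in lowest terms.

25/36

Possible genotypes: Petra ∈ {I^B I^B, I^B i}; Jun ∈ {I^A I^A, I^A i}.
Weight each parental genotype pair by prior × P(type-AB child):
  I^B I^B × I^A I^A: posterior weight 4/9; P(next child type AB) = 1.
  I^B I^B × I^A i: posterior weight 2/9; P(next child type AB) = 1/2.
  I^B i × I^A I^A: posterior weight 2/9; P(next child type AB) = 1/2.
  I^B i × I^A i: posterior weight 1/9; P(next child type AB) = 1/4.
Weighted sum = 25/36.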